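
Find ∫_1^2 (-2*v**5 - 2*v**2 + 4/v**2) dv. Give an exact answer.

By the power rule, an antiderivative is F(v) = -v**6/3 - 2*v**3/3 - 4/v.
Then F(2) - F(1) = (-86/3) - (-5) = -71/3.

-71/3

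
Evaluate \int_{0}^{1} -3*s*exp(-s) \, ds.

-3 + 6*exp(-1)

Integrate by parts once (u = s, dv = -3*exp(-s) ds).
An antiderivative is F(s) = (3*s + 3)*exp(-s).
Then F(1) - F(0) = (6*exp(-1)) - (3) = -3 + 6*exp(-1).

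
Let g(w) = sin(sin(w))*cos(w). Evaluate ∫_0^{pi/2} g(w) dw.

Let u = sin(w), so du = cos(w) dw. When w = 0, u = 0; when w = pi/2, u = 1.
The integral becomes ∫ sin(u) du from 0 to 1, with antiderivative -cos(u).
Back in w: F(w) = -cos(sin(w)).
Then F(pi/2) - F(0) = (-cos(1)) - (-1) = 1 - cos(1).

1 - cos(1)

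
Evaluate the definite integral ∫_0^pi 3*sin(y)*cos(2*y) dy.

-2

Use the identity sin(y)cos(2*y) = [sin(3*y) + sin(-y)]/2.
An antiderivative is F(y) = 3*cos(y)/2 - cos(3*y)/2.
Then F(pi) - F(0) = (-1) - (1) = -2.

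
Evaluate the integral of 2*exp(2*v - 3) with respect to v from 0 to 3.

Let u = 2*v - 3, so du = 2 dv. When v = 0, u = -3; when v = 3, u = 3.
The integral becomes ∫ exp(u) du from -3 to 3, with antiderivative exp(u).
Back in v: F(v) = exp(2*v - 3).
Then F(3) - F(0) = (exp(3)) - (exp(-3)) = 2*sinh(3).

2*sinh(3)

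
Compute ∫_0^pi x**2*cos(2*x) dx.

Integrate by parts twice (u = x^2, dv = cos(2*x) dx).
An antiderivative is F(x) = x**2*sin(2*x)/2 + x*cos(2*x)/2 - sin(2*x)/4.
Then F(pi) - F(0) = (pi/2) - (0) = pi/2.

pi/2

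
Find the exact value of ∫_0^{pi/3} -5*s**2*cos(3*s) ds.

Integrate by parts twice (u = s^2, dv = -5*cos(3*s) ds).
An antiderivative is F(s) = -5*s**2*sin(3*s)/3 - 10*s*cos(3*s)/9 + 10*sin(3*s)/27.
Then F(pi/3) - F(0) = (10*pi/27) - (0) = 10*pi/27.

10*pi/27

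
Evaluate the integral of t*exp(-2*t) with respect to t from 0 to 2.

(-5 + exp(4))*exp(-4)/4

Integrate by parts once (u = t, dv = exp(-2*t) dt).
An antiderivative is F(t) = (-2*t - 1)*exp(-2*t)/4.
Then F(2) - F(0) = (-5*exp(-4)/4) - (-1/4) = (-5 + exp(4))*exp(-4)/4.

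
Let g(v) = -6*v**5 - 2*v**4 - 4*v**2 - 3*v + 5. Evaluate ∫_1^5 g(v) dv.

By the power rule, an antiderivative is F(v) = -v**6 - 2*v**5/5 - 4*v**3/3 - 3*v**2/2 + 5*v.
Then F(5) - F(1) = (-102325/6) - (23/30) = -255824/15.

-255824/15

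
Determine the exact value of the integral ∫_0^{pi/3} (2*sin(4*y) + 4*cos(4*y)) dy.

An antiderivative is F(y) = sin(4*y) - cos(4*y)/2.
Then F(pi/3) - F(0) = (1/4 - sqrt(3)/2) - (-1/2) = 3/4 - sqrt(3)/2.

3/4 - sqrt(3)/2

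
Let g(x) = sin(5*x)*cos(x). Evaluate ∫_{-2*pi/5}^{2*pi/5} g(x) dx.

Use the identity sin(5*x)cos(x) = [sin(6*x) + sin(4*x)]/2.
An antiderivative is F(x) = -cos(4*x)/8 - cos(6*x)/12.
Then F(2*pi/5) - F(-2*pi/5) = (5/96 - 5*sqrt(5)/96) - (5/96 - 5*sqrt(5)/96) = 0.

0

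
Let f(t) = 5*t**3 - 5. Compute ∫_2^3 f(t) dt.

305/4

By the power rule, an antiderivative is F(t) = 5*t**4/4 - 5*t.
Then F(3) - F(2) = (345/4) - (10) = 305/4.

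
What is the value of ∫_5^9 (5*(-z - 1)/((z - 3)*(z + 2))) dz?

Factor the denominator: z**2 - z - 6 = (z + 2)(z - 3).
Partial fractions: 5*(-z - 1)/((z - 3)*(z + 2)) = -1/(z + 2) - 4/(z - 3).
An antiderivative is F(z) = -4*log(z - 3) - log(z + 2).
Then F(9) - F(5) = (-4*log(3) - 4*log(2) - log(11)) - (-4*log(2) - log(7)) = -4*log(3) - log(11) + log(7).

-4*log(3) - log(11) + log(7)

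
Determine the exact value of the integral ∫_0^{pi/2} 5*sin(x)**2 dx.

Use the identity sin^2(x) = (1 - cos(2*x))/2.
An antiderivative is F(x) = 5*x/2 - 5*sin(2*x)/4.
Then F(pi/2) - F(0) = (5*pi/4) - (0) = 5*pi/4.

5*pi/4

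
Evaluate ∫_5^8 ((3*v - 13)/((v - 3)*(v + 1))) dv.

log(81/40)

Factor the denominator: v**2 - 2*v - 3 = (v + 1)(v - 3).
Partial fractions: (3*v - 13)/((v - 3)*(v + 1)) = 4/(v + 1) - 1/(v - 3).
An antiderivative is F(v) = -log(v - 3) + 4*log(v + 1).
Then F(8) - F(5) = (-log(5) + 8*log(3)) - (3*log(2) + 4*log(3)) = log(81/40).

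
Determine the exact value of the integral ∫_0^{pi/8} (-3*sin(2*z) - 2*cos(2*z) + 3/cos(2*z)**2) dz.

sqrt(2)/4

An antiderivative is F(z) = -sin(2*z) + 3*cos(2*z)/2 + 3*tan(2*z)/2.
Then F(pi/8) - F(0) = (sqrt(2)/4 + 3/2) - (3/2) = sqrt(2)/4.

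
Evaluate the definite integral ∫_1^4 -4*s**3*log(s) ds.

Integrate by parts once (u = ln s, dv = -4*s**3 ds).
An antiderivative is F(s) = -s**4*(4*log(s) - 1)/4.
Then F(4) - F(1) = (64 - 512*log(2)) - (1/4) = 255/4 - 512*log(2).

255/4 - 512*log(2)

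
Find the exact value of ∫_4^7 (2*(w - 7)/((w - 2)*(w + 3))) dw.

-4*log(7) + 2*log(5) + 6*log(2)

Factor the denominator: w**2 + w - 6 = (w + 3)(w - 2).
Partial fractions: 2*(w - 7)/((w - 2)*(w + 3)) = 4/(w + 3) - 2/(w - 2).
An antiderivative is F(w) = -2*log(w - 2) + 4*log(w + 3).
Then F(7) - F(4) = (4*log(2) + 2*log(5)) - (-2*log(2) + 4*log(7)) = -4*log(7) + 2*log(5) + 6*log(2).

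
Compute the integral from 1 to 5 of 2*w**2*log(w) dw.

Integrate by parts once (u = ln w, dv = 2*w**2 dw).
An antiderivative is F(w) = 2*w**3*(3*log(w) - 1)/9.
Then F(5) - F(1) = (-250/9 + 250*log(5)/3) - (-2/9) = -248/9 + 250*log(5)/3.

-248/9 + 250*log(5)/3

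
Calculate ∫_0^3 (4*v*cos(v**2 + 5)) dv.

-2*sin(5) + 2*sin(14)

Let u = v**2 + 5, so du = 2*v dv. When v = 0, u = 5; when v = 3, u = 14.
The integral becomes 2·∫ cos(u) du from 5 to 14, with antiderivative 2*sin(u).
Back in v: F(v) = 2*sin(v**2 + 5).
Then F(3) - F(0) = (2*sin(14)) - (2*sin(5)) = -2*sin(5) + 2*sin(14).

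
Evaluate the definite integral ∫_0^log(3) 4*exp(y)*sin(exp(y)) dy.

Let u = exp(y), so du = exp(y) dy. When y = 0, u = 1; when y = log(3), u = 3.
The integral becomes 4·∫ sin(u) du from 1 to 3, with antiderivative -4*cos(u).
Back in y: F(y) = -4*cos(exp(y)).
Then F(log(3)) - F(0) = (-4*cos(3)) - (-4*cos(1)) = 4*cos(1) - 4*cos(3).

4*cos(1) - 4*cos(3)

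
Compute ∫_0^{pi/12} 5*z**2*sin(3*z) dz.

Integrate by parts twice (u = z^2, dv = 5*sin(3*z) dz).
An antiderivative is F(z) = -5*z**2*cos(3*z)/3 + 10*z*sin(3*z)/9 + 10*cos(3*z)/27.
Then F(pi/12) - F(0) = (5*sqrt(2)*(-pi**2 + 8*pi + 32)/864) - (10/27) = -10/27 - 5*sqrt(2)*pi**2/864 + 5*sqrt(2)*pi/108 + 5*sqrt(2)/27.

-10/27 - 5*sqrt(2)*pi**2/864 + 5*sqrt(2)*pi/108 + 5*sqrt(2)/27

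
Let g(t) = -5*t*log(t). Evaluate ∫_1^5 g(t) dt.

30 - 125*log(5)/2

Integrate by parts once (u = ln t, dv = -5*t dt).
An antiderivative is F(t) = -5*t**2*(2*log(t) - 1)/4.
Then F(5) - F(1) = (125/4 - 125*log(5)/2) - (5/4) = 30 - 125*log(5)/2.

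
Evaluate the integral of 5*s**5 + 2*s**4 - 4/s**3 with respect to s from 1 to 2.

317/5

By the power rule, an antiderivative is F(s) = 5*s**6/6 + 2*s**5/5 + 2/s**2.
Then F(2) - F(1) = (1999/30) - (97/30) = 317/5.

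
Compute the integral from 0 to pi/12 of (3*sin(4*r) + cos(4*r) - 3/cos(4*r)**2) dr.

3/8 - 5*sqrt(3)/8

An antiderivative is F(r) = sin(4*r)/4 - 3*cos(4*r)/4 - 3*tan(4*r)/4.
Then F(pi/12) - F(0) = (-5*sqrt(3)/8 - 3/8) - (-3/4) = 3/8 - 5*sqrt(3)/8.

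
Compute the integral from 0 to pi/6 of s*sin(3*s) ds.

1/9

Integrate by parts once (u = s, dv = sin(3*s) ds).
An antiderivative is F(s) = -s*cos(3*s)/3 + sin(3*s)/9.
Then F(pi/6) - F(0) = (1/9) - (0) = 1/9.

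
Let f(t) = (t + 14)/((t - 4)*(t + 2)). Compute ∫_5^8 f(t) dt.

Factor the denominator: t**2 - 2*t - 8 = (t + 2)(t - 4).
Partial fractions: (t + 14)/((t - 4)*(t + 2)) = -2/(t + 2) + 3/(t - 4).
An antiderivative is F(t) = 3*log(t - 4) - 2*log(t + 2).
Then F(8) - F(5) = (log(16/25)) - (-log(49)) = -2*log(5) + 4*log(2) + 2*log(7).

-2*log(5) + 4*log(2) + 2*log(7)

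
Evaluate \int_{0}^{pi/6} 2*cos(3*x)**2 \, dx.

Use the identity cos^2(3*x) = (1 + cos(6*x))/2.
An antiderivative is F(x) = x + sin(6*x)/6.
Then F(pi/6) - F(0) = (pi/6) - (0) = pi/6.

pi/6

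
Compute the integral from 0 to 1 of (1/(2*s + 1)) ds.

log(3)/2

An antiderivative is F(s) = log(2*s + 1)/2.
Then F(1) - F(0) = (log(3)/2) - (0) = log(3)/2.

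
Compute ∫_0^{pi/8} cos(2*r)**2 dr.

Use the identity cos^2(2*r) = (1 + cos(4*r))/2.
An antiderivative is F(r) = r/2 + sin(4*r)/8.
Then F(pi/8) - F(0) = (1/8 + pi/16) - (0) = 1/8 + pi/16.

1/8 + pi/16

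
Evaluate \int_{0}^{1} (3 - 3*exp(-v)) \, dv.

3*exp(-1)

An antiderivative is F(v) = 3*v + 3*exp(-v).
Then F(1) - F(0) = (3*exp(-1) + 3) - (3) = 3*exp(-1).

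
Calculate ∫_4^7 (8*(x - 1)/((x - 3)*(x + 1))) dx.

Factor the denominator: x**2 - 2*x - 3 = (x + 1)(x - 3).
Partial fractions: 8*(x - 1)/((x - 3)*(x + 1)) = 4/(x + 1) + 4/(x - 3).
An antiderivative is F(x) = 4*log(x - 3) + 4*log(x + 1).
Then F(7) - F(4) = (20*log(2)) - (4*log(5)) = -4*log(5) + 20*log(2).

-4*log(5) + 20*log(2)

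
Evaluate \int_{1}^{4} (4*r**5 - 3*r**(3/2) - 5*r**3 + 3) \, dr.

By the power rule, an antiderivative is F(r) = 2*r**6/3 - 6*r**(5/2)/5 - 5*r**4/4 + 3*r.
Then F(4) - F(1) = (35764/15) - (73/60) = 47661/20.

47661/20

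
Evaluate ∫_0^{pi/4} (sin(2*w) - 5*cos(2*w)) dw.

-2

An antiderivative is F(w) = -5*sin(2*w)/2 - cos(2*w)/2.
Then F(pi/4) - F(0) = (-5/2) - (-1/2) = -2.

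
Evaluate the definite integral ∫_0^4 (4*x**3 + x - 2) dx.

By the power rule, an antiderivative is F(x) = x**4 + x**2/2 - 2*x.
Then F(4) - F(0) = (256) - (0) = 256.

256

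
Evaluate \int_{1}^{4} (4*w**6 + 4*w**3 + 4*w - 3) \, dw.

By the power rule, an antiderivative is F(w) = 4*w**7/7 + w**4 + 2*w**2 - 3*w.
Then F(4) - F(1) = (67468/7) - (4/7) = 67464/7.

67464/7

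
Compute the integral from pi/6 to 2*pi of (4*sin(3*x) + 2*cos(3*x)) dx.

An antiderivative is F(x) = 2*sin(3*x)/3 - 4*cos(3*x)/3.
Then F(2*pi) - F(pi/6) = (-4/3) - (2/3) = -2.

-2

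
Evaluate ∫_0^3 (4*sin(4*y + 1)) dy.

-cos(13) + cos(1)

Let u = 4*y + 1, so du = 4 dy. When y = 0, u = 1; when y = 3, u = 13.
The integral becomes ∫ sin(u) du from 1 to 13, with antiderivative -cos(u).
Back in y: F(y) = -cos(4*y + 1).
Then F(3) - F(0) = (-cos(13)) - (-cos(1)) = -cos(13) + cos(1).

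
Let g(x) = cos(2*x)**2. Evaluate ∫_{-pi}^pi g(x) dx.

pi

Use the identity cos^2(2*x) = (1 + cos(4*x))/2.
An antiderivative is F(x) = x/2 + sin(4*x)/8.
Then F(pi) - F(-pi) = (pi/2) - (-pi/2) = pi.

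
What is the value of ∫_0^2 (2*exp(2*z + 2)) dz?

Let u = 2*z + 2, so du = 2 dz. When z = 0, u = 2; when z = 2, u = 6.
The integral becomes ∫ exp(u) du from 2 to 6, with antiderivative exp(u).
Back in z: F(z) = exp(2*z + 2).
Then F(2) - F(0) = (exp(6)) - (exp(2)) = -exp(2) + exp(6).

-exp(2) + exp(6)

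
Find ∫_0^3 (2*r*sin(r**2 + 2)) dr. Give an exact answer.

Let u = r**2 + 2, so du = 2*r dr. When r = 0, u = 2; when r = 3, u = 11.
The integral becomes ∫ sin(u) du from 2 to 11, with antiderivative -cos(u).
Back in r: F(r) = -cos(r**2 + 2).
Then F(3) - F(0) = (-cos(11)) - (-cos(2)) = cos(2) - cos(11).

cos(2) - cos(11)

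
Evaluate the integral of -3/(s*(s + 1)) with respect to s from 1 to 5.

-3*log(5) + 3*log(3)

Factor the denominator: s**2 + s = (s + 1)s.
Partial fractions: -3/(s*(s + 1)) = 3/(s + 1) - 3/s.
An antiderivative is F(s) = -3*log(s) + 3*log(s + 1).
Then F(5) - F(1) = (-3*log(5) + 3*log(2) + 3*log(3)) - (log(8)) = -3*log(5) + 3*log(3).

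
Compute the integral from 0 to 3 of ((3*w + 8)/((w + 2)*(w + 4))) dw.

-5*log(2) + log(5) + 2*log(7)

Factor the denominator: w**2 + 6*w + 8 = (w + 4)(w + 2).
Partial fractions: (3*w + 8)/((w + 2)*(w + 4)) = 2/(w + 4) + 1/(w + 2).
An antiderivative is F(w) = log(w + 2) + 2*log(w + 4).
Then F(3) - F(0) = (log(5) + 2*log(7)) - (log(32)) = -5*log(2) + log(5) + 2*log(7).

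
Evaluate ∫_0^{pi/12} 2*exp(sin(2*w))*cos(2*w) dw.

-1 + exp(1/2)

Let u = sin(2*w), so du = 2*cos(2*w) dw. When w = 0, u = 0; when w = pi/12, u = 1/2.
The integral becomes ∫ exp(u) du from 0 to 1/2, with antiderivative exp(u).
Back in w: F(w) = exp(sin(2*w)).
Then F(pi/12) - F(0) = (exp(1/2)) - (1) = -1 + exp(1/2).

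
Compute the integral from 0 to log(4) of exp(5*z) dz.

Let u = exp(z), so du = exp(z) dz. When z = 0, u = 1; when z = log(4), u = 4.
The integral becomes ∫ u**4 du from 1 to 4, with antiderivative u**5/5.
Back in z: F(z) = exp(5*z)/5.
Then F(log(4)) - F(0) = (1024/5) - (1/5) = 1023/5.

1023/5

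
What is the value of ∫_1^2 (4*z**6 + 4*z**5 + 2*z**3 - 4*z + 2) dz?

By the power rule, an antiderivative is F(z) = 4*z**7/7 + 2*z**6/3 + z**4/2 - 2*z**2 + 2*z.
Then F(2) - F(1) = (2516/21) - (73/42) = 1653/14.

1653/14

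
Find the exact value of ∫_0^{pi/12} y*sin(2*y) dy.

-sqrt(3)*pi/48 + 1/8

Integrate by parts once (u = y, dv = sin(2*y) dy).
An antiderivative is F(y) = -y*cos(2*y)/2 + sin(2*y)/4.
Then F(pi/12) - F(0) = (-sqrt(3)*pi/48 + 1/8) - (0) = -sqrt(3)*pi/48 + 1/8.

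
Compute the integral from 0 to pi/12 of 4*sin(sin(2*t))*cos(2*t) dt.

Let u = sin(2*t), so du = 2*cos(2*t) dt. When t = 0, u = 0; when t = pi/12, u = 1/2.
The integral becomes 2·∫ sin(u) du from 0 to 1/2, with antiderivative -2*cos(u).
Back in t: F(t) = -2*cos(sin(2*t)).
Then F(pi/12) - F(0) = (-2*cos(1/2)) - (-2) = 2 - 2*cos(1/2).

2 - 2*cos(1/2)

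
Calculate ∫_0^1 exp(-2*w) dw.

An antiderivative is F(w) = -exp(-2*w)/2.
Then F(1) - F(0) = (-exp(-2)/2) - (-1/2) = -(1 - exp(2))*exp(-2)/2.

-(1 - exp(2))*exp(-2)/2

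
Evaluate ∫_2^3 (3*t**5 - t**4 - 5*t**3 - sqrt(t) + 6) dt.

By the power rule, an antiderivative is F(t) = t**6/2 - t**5/5 - 5*t**4/4 - 2*t**(3/2)/3 + 6*t.
Then F(3) - F(2) = (4653/20 - 2*sqrt(3)) - (88/5 - 4*sqrt(2)/3) = -2*sqrt(3) + 4*sqrt(2)/3 + 4301/20.

-2*sqrt(3) + 4*sqrt(2)/3 + 4301/20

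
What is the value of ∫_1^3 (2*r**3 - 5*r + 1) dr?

By the power rule, an antiderivative is F(r) = r**4/2 - 5*r**2/2 + r.
Then F(3) - F(1) = (21) - (-1) = 22.

22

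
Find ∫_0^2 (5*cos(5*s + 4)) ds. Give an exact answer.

Let u = 5*s + 4, so du = 5 ds. When s = 0, u = 4; when s = 2, u = 14.
The integral becomes ∫ cos(u) du from 4 to 14, with antiderivative sin(u).
Back in s: F(s) = sin(5*s + 4).
Then F(2) - F(0) = (sin(14)) - (sin(4)) = -sin(4) + sin(14).

-sin(4) + sin(14)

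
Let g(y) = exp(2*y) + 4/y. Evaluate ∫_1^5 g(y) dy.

An antiderivative is F(y) = exp(2*y)/2 + 4*log(y).
Then F(5) - F(1) = (4*log(5) + exp(10)/2) - (exp(2)/2) = -exp(2)/2 + 4*log(5) + exp(10)/2.

-exp(2)/2 + 4*log(5) + exp(10)/2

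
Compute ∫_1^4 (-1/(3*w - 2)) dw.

-log(10)/3

An antiderivative is F(w) = -log(3*w - 2)/3.
Then F(4) - F(1) = (-log(10)/3) - (0) = -log(10)/3.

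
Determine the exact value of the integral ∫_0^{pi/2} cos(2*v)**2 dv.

pi/4

Use the identity cos^2(2*v) = (1 + cos(4*v))/2.
An antiderivative is F(v) = v/2 + sin(4*v)/8.
Then F(pi/2) - F(0) = (pi/4) - (0) = pi/4.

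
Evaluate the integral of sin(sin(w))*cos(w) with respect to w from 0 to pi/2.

1 - cos(1)

Let u = sin(w), so du = cos(w) dw. When w = 0, u = 0; when w = pi/2, u = 1.
The integral becomes ∫ sin(u) du from 0 to 1, with antiderivative -cos(u).
Back in w: F(w) = -cos(sin(w)).
Then F(pi/2) - F(0) = (-cos(1)) - (-1) = 1 - cos(1).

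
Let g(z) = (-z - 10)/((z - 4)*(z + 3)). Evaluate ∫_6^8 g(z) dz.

Factor the denominator: z**2 - z - 12 = (z + 3)(z - 4).
Partial fractions: (-z - 10)/((z - 4)*(z + 3)) = 1/(z + 3) - 2/(z - 4).
An antiderivative is F(z) = -2*log(z - 4) + log(z + 3).
Then F(8) - F(6) = (log(11/16)) - (log(9/4)) = log(11/36).

log(11/36)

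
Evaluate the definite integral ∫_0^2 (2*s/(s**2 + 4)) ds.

Let u = s**2 + 4, so du = 2*s ds. When s = 0, u = 4; when s = 2, u = 8.
The integral becomes ∫ 1/u du from 4 to 8, with antiderivative log(u).
Back in s: F(s) = log(s**2 + 4).
Then F(2) - F(0) = (log(8)) - (log(4)) = log(2).

log(2)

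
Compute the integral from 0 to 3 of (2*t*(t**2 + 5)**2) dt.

Let u = t**2 + 5, so du = 2*t dt. When t = 0, u = 5; when t = 3, u = 14.
The integral becomes ∫ u**2 du from 5 to 14, with antiderivative u**3/3.
Back in t: F(t) = (t**2 + 5)**3/3.
Then F(3) - F(0) = (2744/3) - (125/3) = 873.

873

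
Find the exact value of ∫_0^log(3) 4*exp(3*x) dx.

Let u = exp(x), so du = exp(x) dx. When x = 0, u = 1; when x = log(3), u = 3.
The integral becomes 4·∫ u**2 du from 1 to 3, with antiderivative 4*u**3/3.
Back in x: F(x) = 4*exp(3*x)/3.
Then F(log(3)) - F(0) = (36) - (4/3) = 104/3.

104/3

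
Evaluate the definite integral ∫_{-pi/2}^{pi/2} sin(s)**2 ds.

pi/2

Use the identity sin^2(s) = (1 - cos(2*s))/2.
An antiderivative is F(s) = s/2 - sin(2*s)/4.
Then F(pi/2) - F(-pi/2) = (pi/4) - (-pi/4) = pi/2.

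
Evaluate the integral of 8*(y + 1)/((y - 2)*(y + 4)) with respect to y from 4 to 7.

Factor the denominator: y**2 + 2*y - 8 = (y + 4)(y - 2).
Partial fractions: 8*(y + 1)/((y - 2)*(y + 4)) = 4/(y + 4) + 4/(y - 2).
An antiderivative is F(y) = 4*log(y - 2) + 4*log(y + 4).
Then F(7) - F(4) = (4*log(5) + 4*log(11)) - (16*log(2)) = -16*log(2) + 4*log(5) + 4*log(11).

-16*log(2) + 4*log(5) + 4*log(11)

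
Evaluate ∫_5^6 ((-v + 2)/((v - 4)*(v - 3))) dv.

log(3/8)

Factor the denominator: v**2 - 7*v + 12 = (v - 3)(v - 4).
Partial fractions: (-v + 2)/((v - 4)*(v - 3)) = 1/(v - 3) - 2/(v - 4).
An antiderivative is F(v) = -2*log(v - 4) + log(v - 3).
Then F(6) - F(5) = (log(3/4)) - (log(2)) = log(3/8).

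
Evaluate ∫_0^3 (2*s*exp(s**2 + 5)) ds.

Let u = s**2 + 5, so du = 2*s ds. When s = 0, u = 5; when s = 3, u = 14.
The integral becomes ∫ exp(u) du from 5 to 14, with antiderivative exp(u).
Back in s: F(s) = exp(s**2 + 5).
Then F(3) - F(0) = (exp(14)) - (exp(5)) = -exp(5) + exp(14).

-exp(5) + exp(14)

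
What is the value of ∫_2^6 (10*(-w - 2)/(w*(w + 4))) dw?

-5*log(5)

Factor the denominator: w**2 + 4*w = (w + 4)w.
Partial fractions: 10*(-w - 2)/(w*(w + 4)) = -5/(w + 4) - 5/w.
An antiderivative is F(w) = -5*log(w) - 5*log(w + 4).
Then F(6) - F(2) = (-5*log(5) - 10*log(2) - 5*log(3)) - (-10*log(2) - 5*log(3)) = -5*log(5).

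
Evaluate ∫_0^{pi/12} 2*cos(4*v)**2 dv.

Use the identity cos^2(4*v) = (1 + cos(8*v))/2.
An antiderivative is F(v) = v + sin(8*v)/8.
Then F(pi/12) - F(0) = (sqrt(3)/16 + pi/12) - (0) = sqrt(3)/16 + pi/12.

sqrt(3)/16 + pi/12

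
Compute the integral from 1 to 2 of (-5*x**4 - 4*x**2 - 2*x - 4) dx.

-142/3

By the power rule, an antiderivative is F(x) = -x**5 - 4*x**3/3 - x**2 - 4*x.
Then F(2) - F(1) = (-164/3) - (-22/3) = -142/3.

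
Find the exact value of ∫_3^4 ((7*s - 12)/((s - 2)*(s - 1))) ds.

Factor the denominator: s**2 - 3*s + 2 = (s - 1)(s - 2).
Partial fractions: (7*s - 12)/((s - 2)*(s - 1)) = 5/(s - 1) + 2/(s - 2).
An antiderivative is F(s) = 2*log(s - 2) + 5*log(s - 1).
Then F(4) - F(3) = (2*log(2) + 5*log(3)) - (log(32)) = -3*log(2) + 5*log(3).

-3*log(2) + 5*log(3)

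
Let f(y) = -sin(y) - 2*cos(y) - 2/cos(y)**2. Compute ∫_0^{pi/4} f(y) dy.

-3 - sqrt(2)/2

An antiderivative is F(y) = -2*sin(y) + cos(y) - 2*tan(y).
Then F(pi/4) - F(0) = (-2 - sqrt(2)/2) - (1) = -3 - sqrt(2)/2.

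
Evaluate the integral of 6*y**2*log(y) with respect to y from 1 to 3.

-52/3 + 54*log(3)

Integrate by parts once (u = ln y, dv = 6*y**2 dy).
An antiderivative is F(y) = 2*y**3*(3*log(y) - 1)/3.
Then F(3) - F(1) = (-18 + 54*log(3)) - (-2/3) = -52/3 + 54*log(3).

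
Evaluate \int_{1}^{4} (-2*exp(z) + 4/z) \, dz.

An antiderivative is F(z) = -2*exp(z) + 4*log(z).
Then F(4) - F(1) = (-2*exp(4) + 8*log(2)) - (-2*exp(1)) = -2*exp(4) + 2*exp(1) + 8*log(2).

-2*exp(4) + 2*exp(1) + 8*log(2)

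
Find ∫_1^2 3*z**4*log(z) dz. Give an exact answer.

-93/25 + 96*log(2)/5

Integrate by parts once (u = ln z, dv = 3*z**4 dz).
An antiderivative is F(z) = 3*z**5*(5*log(z) - 1)/25.
Then F(2) - F(1) = (-96/25 + 96*log(2)/5) - (-3/25) = -93/25 + 96*log(2)/5.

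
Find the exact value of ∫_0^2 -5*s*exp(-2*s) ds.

-5/4 + 25*exp(-4)/4

Integrate by parts once (u = s, dv = -5*exp(-2*s) ds).
An antiderivative is F(s) = (10*s + 5)*exp(-2*s)/4.
Then F(2) - F(0) = (25*exp(-4)/4) - (5/4) = -5/4 + 25*exp(-4)/4.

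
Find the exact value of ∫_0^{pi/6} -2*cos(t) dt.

-1

An antiderivative is F(t) = -2*sin(t).
Then F(pi/6) - F(0) = (-1) - (0) = -1.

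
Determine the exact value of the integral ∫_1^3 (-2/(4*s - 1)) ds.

-log(11)/2 + log(3)/2

An antiderivative is F(s) = -log(4*s - 1)/2.
Then F(3) - F(1) = (-log(11)/2) - (-log(3)/2) = -log(11)/2 + log(3)/2.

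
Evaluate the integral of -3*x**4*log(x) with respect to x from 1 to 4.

Integrate by parts once (u = ln x, dv = -3*x**4 dx).
An antiderivative is F(x) = -3*x**5*(5*log(x) - 1)/25.
Then F(4) - F(1) = (3072/25 - 6144*log(2)/5) - (3/25) = 3069/25 - 6144*log(2)/5.

3069/25 - 6144*log(2)/5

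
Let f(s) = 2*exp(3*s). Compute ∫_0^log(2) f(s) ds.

Let u = exp(s), so du = exp(s) ds. When s = 0, u = 1; when s = log(2), u = 2.
The integral becomes 2·∫ u**2 du from 1 to 2, with antiderivative 2*u**3/3.
Back in s: F(s) = 2*exp(3*s)/3.
Then F(log(2)) - F(0) = (16/3) - (2/3) = 14/3.

14/3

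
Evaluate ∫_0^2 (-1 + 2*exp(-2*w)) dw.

-1 - exp(-4)

An antiderivative is F(w) = -w - exp(-2*w).
Then F(2) - F(0) = (-2 - exp(-4)) - (-1) = -1 - exp(-4).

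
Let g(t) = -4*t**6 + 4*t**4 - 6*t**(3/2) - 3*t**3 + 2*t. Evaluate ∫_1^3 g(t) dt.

By the power rule, an antiderivative is F(t) = -4*t**7/7 - 12*t**(5/2)/5 + 4*t**5/5 - 3*t**4/4 + t**2.
Then F(3) - F(1) = (-154989/140 - 108*sqrt(3)/5) - (-269/140) = -7736/7 - 108*sqrt(3)/5.

-7736/7 - 108*sqrt(3)/5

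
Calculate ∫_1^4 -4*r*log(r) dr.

15 - 64*log(2)

Integrate by parts once (u = ln r, dv = -4*r dr).
An antiderivative is F(r) = -r**2*(2*log(r) - 1).
Then F(4) - F(1) = (16 - 64*log(2)) - (1) = 15 - 64*log(2).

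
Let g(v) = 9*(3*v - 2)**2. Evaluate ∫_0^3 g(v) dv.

351

Let u = 3*v - 2, so du = 3 dv. When v = 0, u = -2; when v = 3, u = 7.
The integral becomes 3·∫ u**2 du from -2 to 7, with antiderivative u**3.
Back in v: F(v) = (3*v - 2)**3.
Then F(3) - F(0) = (343) - (-8) = 351.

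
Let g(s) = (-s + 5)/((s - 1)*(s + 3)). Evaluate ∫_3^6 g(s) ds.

Factor the denominator: s**2 + 2*s - 3 = (s + 3)(s - 1).
Partial fractions: (-s + 5)/((s - 1)*(s + 3)) = -2/(s + 3) + 1/(s - 1).
An antiderivative is F(s) = log(s - 1) - 2*log(s + 3).
Then F(6) - F(3) = (log(5/81)) - (-log(18)) = log(10/9).

log(10/9)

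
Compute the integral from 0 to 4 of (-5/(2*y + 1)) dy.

-5*log(3)

An antiderivative is F(y) = -5*log(2*y + 1)/2.
Then F(4) - F(0) = (-5*log(3)) - (0) = -5*log(3).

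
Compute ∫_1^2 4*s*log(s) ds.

-3 + 8*log(2)

Integrate by parts once (u = ln s, dv = 4*s ds).
An antiderivative is F(s) = s**2*(2*log(s) - 1).
Then F(2) - F(1) = (-4 + 8*log(2)) - (-1) = -3 + 8*log(2).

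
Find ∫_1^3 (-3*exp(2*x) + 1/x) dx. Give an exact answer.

-3*exp(6)/2 + log(3) + 3*exp(2)/2

An antiderivative is F(x) = -3*exp(2*x)/2 + log(x).
Then F(3) - F(1) = (-3*exp(6)/2 + log(3)) - (-3*exp(2)/2) = -3*exp(6)/2 + log(3) + 3*exp(2)/2.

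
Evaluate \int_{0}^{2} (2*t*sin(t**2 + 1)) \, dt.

Let u = t**2 + 1, so du = 2*t dt. When t = 0, u = 1; when t = 2, u = 5.
The integral becomes ∫ sin(u) du from 1 to 5, with antiderivative -cos(u).
Back in t: F(t) = -cos(t**2 + 1).
Then F(2) - F(0) = (-cos(5)) - (-cos(1)) = -cos(5) + cos(1).

-cos(5) + cos(1)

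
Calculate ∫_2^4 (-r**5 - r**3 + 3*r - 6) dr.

-726

By the power rule, an antiderivative is F(r) = -r**6/6 - r**4/4 + 3*r**2/2 - 6*r.
Then F(4) - F(2) = (-2240/3) - (-62/3) = -726.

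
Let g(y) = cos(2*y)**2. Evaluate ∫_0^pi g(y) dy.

pi/2

Use the identity cos^2(2*y) = (1 + cos(4*y))/2.
An antiderivative is F(y) = y/2 + sin(4*y)/8.
Then F(pi) - F(0) = (pi/2) - (0) = pi/2.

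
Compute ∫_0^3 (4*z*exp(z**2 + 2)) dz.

-2*(1 - exp(9))*exp(2)

Let u = z**2 + 2, so du = 2*z dz. When z = 0, u = 2; when z = 3, u = 11.
The integral becomes 2·∫ exp(u) du from 2 to 11, with antiderivative 2*exp(u).
Back in z: F(z) = 2*exp(z**2 + 2).
Then F(3) - F(0) = (2*exp(11)) - (2*exp(2)) = -2*(1 - exp(9))*exp(2).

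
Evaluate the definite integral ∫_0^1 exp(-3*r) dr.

-(1 - exp(3))*exp(-3)/3

An antiderivative is F(r) = -exp(-3*r)/3.
Then F(1) - F(0) = (-exp(-3)/3) - (-1/3) = -(1 - exp(3))*exp(-3)/3.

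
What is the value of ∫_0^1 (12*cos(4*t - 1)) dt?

Let u = 4*t - 1, so du = 4 dt. When t = 0, u = -1; when t = 1, u = 3.
The integral becomes 3·∫ cos(u) du from -1 to 3, with antiderivative 3*sin(u).
Back in t: F(t) = 3*sin(4*t - 1).
Then F(1) - F(0) = (3*sin(3)) - (-3*sin(1)) = 3*sin(3) + 3*sin(1).

3*sin(3) + 3*sin(1)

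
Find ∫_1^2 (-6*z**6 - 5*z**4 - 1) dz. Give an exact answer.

By the power rule, an antiderivative is F(z) = -6*z**7/7 - z**5 - z.
Then F(2) - F(1) = (-1006/7) - (-20/7) = -986/7.

-986/7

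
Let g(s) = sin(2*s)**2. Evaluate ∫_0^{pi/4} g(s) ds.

pi/8

Use the identity sin^2(2*s) = (1 - cos(4*s))/2.
An antiderivative is F(s) = s/2 - sin(4*s)/8.
Then F(pi/4) - F(0) = (pi/8) - (0) = pi/8.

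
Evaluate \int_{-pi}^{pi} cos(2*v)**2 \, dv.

pi

Use the identity cos^2(2*v) = (1 + cos(4*v))/2.
An antiderivative is F(v) = v/2 + sin(4*v)/8.
Then F(pi) - F(-pi) = (pi/2) - (-pi/2) = pi.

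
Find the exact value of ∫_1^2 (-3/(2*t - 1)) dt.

-3*log(3)/2

An antiderivative is F(t) = -3*log(2*t - 1)/2.
Then F(2) - F(1) = (-3*log(3)/2) - (0) = -3*log(3)/2.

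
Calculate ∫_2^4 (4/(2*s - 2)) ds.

log(9)

An antiderivative is F(s) = 2*log(2*s - 2).
Then F(4) - F(2) = (log(36)) - (log(4)) = log(9).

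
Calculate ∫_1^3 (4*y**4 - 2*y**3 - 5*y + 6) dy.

By the power rule, an antiderivative is F(y) = 4*y**5/5 - y**4/2 - 5*y**2/2 + 6*y.
Then F(3) - F(1) = (747/5) - (19/5) = 728/5.

728/5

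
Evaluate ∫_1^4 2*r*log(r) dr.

-15/2 + 32*log(2)

Integrate by parts once (u = ln r, dv = 2*r dr).
An antiderivative is F(r) = r**2*(2*log(r) - 1)/2.
Then F(4) - F(1) = (-8 + 32*log(2)) - (-1/2) = -15/2 + 32*log(2).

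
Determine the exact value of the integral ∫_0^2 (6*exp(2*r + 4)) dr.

Let u = 2*r + 4, so du = 2 dr. When r = 0, u = 4; when r = 2, u = 8.
The integral becomes 3·∫ exp(u) du from 4 to 8, with antiderivative 3*exp(u).
Back in r: F(r) = 3*exp(2*r + 4).
Then F(2) - F(0) = (3*exp(8)) - (3*exp(4)) = -3*(1 - exp(4))*exp(4).

-3*(1 - exp(4))*exp(4)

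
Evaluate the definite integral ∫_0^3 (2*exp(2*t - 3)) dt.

Let u = 2*t - 3, so du = 2 dt. When t = 0, u = -3; when t = 3, u = 3.
The integral becomes ∫ exp(u) du from -3 to 3, with antiderivative exp(u).
Back in t: F(t) = exp(2*t - 3).
Then F(3) - F(0) = (exp(3)) - (exp(-3)) = 2*sinh(3).

2*sinh(3)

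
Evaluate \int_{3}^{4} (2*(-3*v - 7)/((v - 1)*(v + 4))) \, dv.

-4*log(3) - 2*log(2) + 2*log(7)

Factor the denominator: v**2 + 3*v - 4 = (v + 4)(v - 1).
Partial fractions: 2*(-3*v - 7)/((v - 1)*(v + 4)) = -2/(v + 4) - 4/(v - 1).
An antiderivative is F(v) = -4*log(v - 1) - 2*log(v + 4).
Then F(4) - F(3) = (-4*log(3) - 6*log(2)) - (-2*log(7) - 4*log(2)) = -4*log(3) - 2*log(2) + 2*log(7).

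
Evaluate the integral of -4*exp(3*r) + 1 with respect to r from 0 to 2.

10/3 - 4*exp(6)/3

An antiderivative is F(r) = -4*exp(3*r)/3 + r.
Then F(2) - F(0) = (2 - 4*exp(6)/3) - (-4/3) = 10/3 - 4*exp(6)/3.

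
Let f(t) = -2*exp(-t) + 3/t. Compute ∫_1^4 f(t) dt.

An antiderivative is F(t) = 3*log(t) + 2*exp(-t).
Then F(4) - F(1) = (2*exp(-4) + 6*log(2)) - (2*exp(-1)) = -2*exp(-1) + 2*exp(-4) + 6*log(2).

-2*exp(-1) + 2*exp(-4) + 6*log(2)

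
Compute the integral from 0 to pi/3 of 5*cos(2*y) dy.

An antiderivative is F(y) = 5*sin(2*y)/2.
Then F(pi/3) - F(0) = (5*sqrt(3)/4) - (0) = 5*sqrt(3)/4.

5*sqrt(3)/4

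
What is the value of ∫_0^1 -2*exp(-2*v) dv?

An antiderivative is F(v) = exp(-2*v).
Then F(1) - F(0) = (exp(-2)) - (1) = -1 + exp(-2).

-1 + exp(-2)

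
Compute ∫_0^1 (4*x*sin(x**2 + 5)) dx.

Let u = x**2 + 5, so du = 2*x dx. When x = 0, u = 5; when x = 1, u = 6.
The integral becomes 2·∫ sin(u) du from 5 to 6, with antiderivative -2*cos(u).
Back in x: F(x) = -2*cos(x**2 + 5).
Then F(1) - F(0) = (-2*cos(6)) - (-2*cos(5)) = -2*cos(6) + 2*cos(5).

-2*cos(6) + 2*cos(5)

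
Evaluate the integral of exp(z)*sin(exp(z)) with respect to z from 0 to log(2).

-cos(2) + cos(1)

Let u = exp(z), so du = exp(z) dz. When z = 0, u = 1; when z = log(2), u = 2.
The integral becomes ∫ sin(u) du from 1 to 2, with antiderivative -cos(u).
Back in z: F(z) = -cos(exp(z)).
Then F(log(2)) - F(0) = (-cos(2)) - (-cos(1)) = -cos(2) + cos(1).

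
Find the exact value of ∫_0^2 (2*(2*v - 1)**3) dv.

Let u = 2*v - 1, so du = 2 dv. When v = 0, u = -1; when v = 2, u = 3.
The integral becomes ∫ u**3 du from -1 to 3, with antiderivative u**4/4.
Back in v: F(v) = (2*v - 1)**4/4.
Then F(2) - F(0) = (81/4) - (1/4) = 20.

20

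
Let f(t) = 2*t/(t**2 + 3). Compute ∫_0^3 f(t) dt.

Let u = t**2 + 3, so du = 2*t dt. When t = 0, u = 3; when t = 3, u = 12.
The integral becomes ∫ 1/u du from 3 to 12, with antiderivative log(u).
Back in t: F(t) = log(t**2 + 3).
Then F(3) - F(0) = (log(12)) - (log(3)) = log(4).

log(4)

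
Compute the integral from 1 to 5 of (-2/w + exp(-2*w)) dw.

(-4*exp(10)*log(5) - 1 + exp(8))*exp(-10)/2

An antiderivative is F(w) = -2*log(w) - exp(-2*w)/2.
Then F(5) - F(1) = (-2*log(5) - exp(-10)/2) - (-exp(-2)/2) = (-4*exp(10)*log(5) - 1 + exp(8))*exp(-10)/2.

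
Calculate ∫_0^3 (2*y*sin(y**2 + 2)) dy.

Let u = y**2 + 2, so du = 2*y dy. When y = 0, u = 2; when y = 3, u = 11.
The integral becomes ∫ sin(u) du from 2 to 11, with antiderivative -cos(u).
Back in y: F(y) = -cos(y**2 + 2).
Then F(3) - F(0) = (-cos(11)) - (-cos(2)) = cos(2) - cos(11).

cos(2) - cos(11)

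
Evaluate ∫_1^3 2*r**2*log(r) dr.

-52/9 + 18*log(3)

Integrate by parts once (u = ln r, dv = 2*r**2 dr).
An antiderivative is F(r) = 2*r**3*(3*log(r) - 1)/9.
Then F(3) - F(1) = (-6 + 18*log(3)) - (-2/9) = -52/9 + 18*log(3).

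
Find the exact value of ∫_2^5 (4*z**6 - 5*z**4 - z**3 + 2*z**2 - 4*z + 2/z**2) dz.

By the power rule, an antiderivative is F(z) = 4*z**7/7 - z**5 - z**4/4 + 2*z**3/3 - 2*z**2 - 2/z.
Then F(5) - F(2) = (17385707/420) - (703/21) = 5790549/140.

5790549/140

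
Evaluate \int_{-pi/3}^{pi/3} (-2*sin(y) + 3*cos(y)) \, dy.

3*sqrt(3)

An antiderivative is F(y) = 3*sin(y) + 2*cos(y).
Then F(pi/3) - F(-pi/3) = (1 + 3*sqrt(3)/2) - (1 - 3*sqrt(3)/2) = 3*sqrt(3).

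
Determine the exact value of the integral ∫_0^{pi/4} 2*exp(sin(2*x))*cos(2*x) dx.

Let u = sin(2*x), so du = 2*cos(2*x) dx. When x = 0, u = 0; when x = pi/4, u = 1.
The integral becomes ∫ exp(u) du from 0 to 1, with antiderivative exp(u).
Back in x: F(x) = exp(sin(2*x)).
Then F(pi/4) - F(0) = (E) - (1) = -1 + E.

-1 + E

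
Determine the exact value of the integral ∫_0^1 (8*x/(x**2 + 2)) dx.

log(81/16)

Let u = x**2 + 2, so du = 2*x dx. When x = 0, u = 2; when x = 1, u = 3.
The integral becomes 4·∫ 1/u du from 2 to 3, with antiderivative 4*log(u).
Back in x: F(x) = 4*log(x**2 + 2).
Then F(1) - F(0) = (log(81)) - (log(16)) = log(81/16).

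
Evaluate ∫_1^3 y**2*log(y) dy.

Integrate by parts once (u = ln y, dv = y**2 dy).
An antiderivative is F(y) = y**3*(3*log(y) - 1)/9.
Then F(3) - F(1) = (-3 + 9*log(3)) - (-1/9) = -26/9 + 9*log(3).

-26/9 + 9*log(3)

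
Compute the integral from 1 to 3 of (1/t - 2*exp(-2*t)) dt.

An antiderivative is F(t) = log(t) + exp(-2*t).
Then F(3) - F(1) = (exp(-6) + log(3)) - (exp(-2)) = -exp(-2) + exp(-6) + log(3).

-exp(-2) + exp(-6) + log(3)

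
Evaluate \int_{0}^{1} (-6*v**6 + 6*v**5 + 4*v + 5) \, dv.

50/7

By the power rule, an antiderivative is F(v) = -6*v**7/7 + v**6 + 2*v**2 + 5*v.
Then F(1) - F(0) = (50/7) - (0) = 50/7.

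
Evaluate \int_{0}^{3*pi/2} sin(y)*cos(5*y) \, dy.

Use the identity sin(y)cos(5*y) = [sin(6*y) + sin(-4*y)]/2.
An antiderivative is F(y) = cos(4*y)/8 - cos(6*y)/12.
Then F(3*pi/2) - F(0) = (5/24) - (1/24) = 1/6.

1/6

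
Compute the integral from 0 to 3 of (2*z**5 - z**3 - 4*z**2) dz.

747/4

By the power rule, an antiderivative is F(z) = z**6/3 - z**4/4 - 4*z**3/3.
Then F(3) - F(0) = (747/4) - (0) = 747/4.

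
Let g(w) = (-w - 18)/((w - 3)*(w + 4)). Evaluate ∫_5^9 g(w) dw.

Factor the denominator: w**2 + w - 12 = (w + 4)(w - 3).
Partial fractions: (-w - 18)/((w - 3)*(w + 4)) = 2/(w + 4) - 3/(w - 3).
An antiderivative is F(w) = -3*log(w - 3) + 2*log(w + 4).
Then F(9) - F(5) = (-3*log(3) - 3*log(2) + 2*log(13)) - (log(81/8)) = -7*log(3) + 2*log(13).

-7*log(3) + 2*log(13)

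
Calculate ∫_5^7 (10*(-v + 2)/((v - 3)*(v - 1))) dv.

-5*log(3)

Factor the denominator: v**2 - 4*v + 3 = (v - 1)(v - 3).
Partial fractions: 10*(-v + 2)/((v - 3)*(v - 1)) = -5/(v - 1) - 5/(v - 3).
An antiderivative is F(v) = -5*log(v - 3) - 5*log(v - 1).
Then F(7) - F(5) = (-15*log(2) - 5*log(3)) - (-15*log(2)) = -5*log(3).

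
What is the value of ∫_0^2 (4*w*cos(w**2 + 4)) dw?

-2*sin(4) + 2*sin(8)

Let u = w**2 + 4, so du = 2*w dw. When w = 0, u = 4; when w = 2, u = 8.
The integral becomes 2·∫ cos(u) du from 4 to 8, with antiderivative 2*sin(u).
Back in w: F(w) = 2*sin(w**2 + 4).
Then F(2) - F(0) = (2*sin(8)) - (2*sin(4)) = -2*sin(4) + 2*sin(8).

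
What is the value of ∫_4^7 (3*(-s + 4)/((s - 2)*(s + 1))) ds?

-17*log(2) + 7*log(5)

Factor the denominator: s**2 - s - 2 = (s + 1)(s - 2).
Partial fractions: 3*(-s + 4)/((s - 2)*(s + 1)) = -5/(s + 1) + 2/(s - 2).
An antiderivative is F(s) = 2*log(s - 2) - 5*log(s + 1).
Then F(7) - F(4) = (-15*log(2) + 2*log(5)) - (-5*log(5) + 2*log(2)) = -17*log(2) + 7*log(5).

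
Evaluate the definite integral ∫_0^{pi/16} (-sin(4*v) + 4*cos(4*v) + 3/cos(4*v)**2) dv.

1/2 + 5*sqrt(2)/8

An antiderivative is F(v) = sin(4*v) + cos(4*v)/4 + 3*tan(4*v)/4.
Then F(pi/16) - F(0) = (3/4 + 5*sqrt(2)/8) - (1/4) = 1/2 + 5*sqrt(2)/8.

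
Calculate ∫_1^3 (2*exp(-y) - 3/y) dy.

-3*log(3) - 2*exp(-3) + 2*exp(-1)

An antiderivative is F(y) = -3*log(y) - 2*exp(-y).
Then F(3) - F(1) = (-3*log(3) - 2*exp(-3)) - (-2*exp(-1)) = -3*log(3) - 2*exp(-3) + 2*exp(-1).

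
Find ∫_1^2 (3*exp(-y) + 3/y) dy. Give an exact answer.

An antiderivative is F(y) = 3*log(y) - 3*exp(-y).
Then F(2) - F(1) = (-3*exp(-2) + 3*log(2)) - (-3*exp(-1)) = -3*exp(-2) + 3*exp(-1) + 3*log(2).

-3*exp(-2) + 3*exp(-1) + 3*log(2)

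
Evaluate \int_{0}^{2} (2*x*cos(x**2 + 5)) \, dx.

Let u = x**2 + 5, so du = 2*x dx. When x = 0, u = 5; when x = 2, u = 9.
The integral becomes ∫ cos(u) du from 5 to 9, with antiderivative sin(u).
Back in x: F(x) = sin(x**2 + 5).
Then F(2) - F(0) = (sin(9)) - (sin(5)) = sin(9) - sin(5).

sin(9) - sin(5)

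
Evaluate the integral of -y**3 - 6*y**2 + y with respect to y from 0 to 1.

By the power rule, an antiderivative is F(y) = -y**4/4 - 2*y**3 + y**2/2.
Then F(1) - F(0) = (-7/4) - (0) = -7/4.

-7/4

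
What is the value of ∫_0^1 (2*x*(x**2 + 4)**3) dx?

369/4

Let u = x**2 + 4, so du = 2*x dx. When x = 0, u = 4; when x = 1, u = 5.
The integral becomes ∫ u**3 du from 4 to 5, with antiderivative u**4/4.
Back in x: F(x) = (x**2 + 4)**4/4.
Then F(1) - F(0) = (625/4) - (64) = 369/4.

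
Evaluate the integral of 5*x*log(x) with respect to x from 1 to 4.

-75/4 + 80*log(2)

Integrate by parts once (u = ln x, dv = 5*x dx).
An antiderivative is F(x) = 5*x**2*(2*log(x) - 1)/4.
Then F(4) - F(1) = (-20 + 80*log(2)) - (-5/4) = -75/4 + 80*log(2).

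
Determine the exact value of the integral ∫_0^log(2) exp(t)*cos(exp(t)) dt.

Let u = exp(t), so du = exp(t) dt. When t = 0, u = 1; when t = log(2), u = 2.
The integral becomes ∫ cos(u) du from 1 to 2, with antiderivative sin(u).
Back in t: F(t) = sin(exp(t)).
Then F(log(2)) - F(0) = (sin(2)) - (sin(1)) = -sin(1) + sin(2).

-sin(1) + sin(2)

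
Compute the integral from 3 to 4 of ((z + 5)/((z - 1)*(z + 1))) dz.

log(54/25)

Factor the denominator: z**2 - 1 = (z + 1)(z - 1).
Partial fractions: (z + 5)/((z - 1)*(z + 1)) = -2/(z + 1) + 3/(z - 1).
An antiderivative is F(z) = 3*log(z - 1) - 2*log(z + 1).
Then F(4) - F(3) = (log(27/25)) - (-log(2)) = log(54/25).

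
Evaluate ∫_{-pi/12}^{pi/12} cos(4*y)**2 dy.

sqrt(3)/16 + pi/12

Use the identity cos^2(4*y) = (1 + cos(8*y))/2.
An antiderivative is F(y) = y/2 + sin(8*y)/16.
Then F(pi/12) - F(-pi/12) = (sqrt(3)/32 + pi/24) - (-pi/24 - sqrt(3)/32) = sqrt(3)/16 + pi/12.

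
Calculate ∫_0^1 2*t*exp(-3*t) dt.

2/9 - 8*exp(-3)/9

Integrate by parts once (u = t, dv = 2*exp(-3*t) dt).
An antiderivative is F(t) = (-6*t - 2)*exp(-3*t)/9.
Then F(1) - F(0) = (-8*exp(-3)/9) - (-2/9) = 2/9 - 8*exp(-3)/9.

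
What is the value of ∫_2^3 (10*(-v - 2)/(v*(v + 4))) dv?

-5*log(7) + 10*log(2)

Factor the denominator: v**2 + 4*v = (v + 4)v.
Partial fractions: 10*(-v - 2)/(v*(v + 4)) = -5/(v + 4) - 5/v.
An antiderivative is F(v) = -5*log(v) - 5*log(v + 4).
Then F(3) - F(2) = (-5*log(7) - 5*log(3)) - (-10*log(2) - 5*log(3)) = -5*log(7) + 10*log(2).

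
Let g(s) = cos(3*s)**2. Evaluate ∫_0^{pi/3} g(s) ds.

Use the identity cos^2(3*s) = (1 + cos(6*s))/2.
An antiderivative is F(s) = s/2 + sin(6*s)/12.
Then F(pi/3) - F(0) = (pi/6) - (0) = pi/6.

pi/6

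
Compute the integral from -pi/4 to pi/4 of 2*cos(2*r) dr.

An antiderivative is F(r) = sin(2*r).
Then F(pi/4) - F(-pi/4) = (1) - (-1) = 2.

2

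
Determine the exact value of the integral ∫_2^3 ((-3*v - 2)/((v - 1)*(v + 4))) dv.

log(18/49)

Factor the denominator: v**2 + 3*v - 4 = (v + 4)(v - 1).
Partial fractions: (-3*v - 2)/((v - 1)*(v + 4)) = -2/(v + 4) - 1/(v - 1).
An antiderivative is F(v) = -log(v - 1) - 2*log(v + 4).
Then F(3) - F(2) = (-log(98)) - (-log(36)) = log(18/49).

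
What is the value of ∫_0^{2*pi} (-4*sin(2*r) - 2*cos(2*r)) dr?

0

An antiderivative is F(r) = -sin(2*r) + 2*cos(2*r).
Then F(2*pi) - F(0) = (2) - (2) = 0.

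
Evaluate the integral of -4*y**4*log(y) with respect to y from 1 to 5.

Integrate by parts once (u = ln y, dv = -4*y**4 dy).
An antiderivative is F(y) = -4*y**5*(5*log(y) - 1)/25.
Then F(5) - F(1) = (500 - 2500*log(5)) - (4/25) = 12496/25 - 2500*log(5).

12496/25 - 2500*log(5)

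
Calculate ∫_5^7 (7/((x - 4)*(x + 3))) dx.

log(12/5)

Factor the denominator: x**2 - x - 12 = (x + 3)(x - 4).
Partial fractions: 7/((x - 4)*(x + 3)) = -1/(x + 3) + 1/(x - 4).
An antiderivative is F(x) = log(x - 4) - log(x + 3).
Then F(7) - F(5) = (log(3/10)) - (-log(8)) = log(12/5).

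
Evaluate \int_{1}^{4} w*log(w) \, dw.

-15/4 + 16*log(2)

Integrate by parts once (u = ln w, dv = w dw).
An antiderivative is F(w) = w**2*(2*log(w) - 1)/4.
Then F(4) - F(1) = (-4 + 16*log(2)) - (-1/4) = -15/4 + 16*log(2).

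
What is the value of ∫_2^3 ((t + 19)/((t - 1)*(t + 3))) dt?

Factor the denominator: t**2 + 2*t - 3 = (t + 3)(t - 1).
Partial fractions: (t + 19)/((t - 1)*(t + 3)) = -4/(t + 3) + 5/(t - 1).
An antiderivative is F(t) = 5*log(t - 1) - 4*log(t + 3).
Then F(3) - F(2) = (log(2/81)) - (-4*log(5)) = -4*log(3) + log(2) + 4*log(5).

-4*log(3) + log(2) + 4*log(5)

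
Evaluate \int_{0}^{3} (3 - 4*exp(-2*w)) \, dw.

An antiderivative is F(w) = 3*w + 2*exp(-2*w).
Then F(3) - F(0) = (2*exp(-6) + 9) - (2) = 2*exp(-6) + 7.

2*exp(-6) + 7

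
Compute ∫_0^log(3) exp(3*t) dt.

26/3

Let u = exp(t), so du = exp(t) dt. When t = 0, u = 1; when t = log(3), u = 3.
The integral becomes ∫ u**2 du from 1 to 3, with antiderivative u**3/3.
Back in t: F(t) = exp(3*t)/3.
Then F(log(3)) - F(0) = (9) - (1/3) = 26/3.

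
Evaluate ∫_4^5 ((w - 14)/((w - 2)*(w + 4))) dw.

-7*log(2) + 4*log(3)

Factor the denominator: w**2 + 2*w - 8 = (w + 4)(w - 2).
Partial fractions: (w - 14)/((w - 2)*(w + 4)) = 3/(w + 4) - 2/(w - 2).
An antiderivative is F(w) = -2*log(w - 2) + 3*log(w + 4).
Then F(5) - F(4) = (log(81)) - (7*log(2)) = -7*log(2) + 4*log(3).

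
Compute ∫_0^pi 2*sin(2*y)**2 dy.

pi

Use the identity sin^2(2*y) = (1 - cos(4*y))/2.
An antiderivative is F(y) = y - sin(4*y)/4.
Then F(pi) - F(0) = (pi) - (0) = pi.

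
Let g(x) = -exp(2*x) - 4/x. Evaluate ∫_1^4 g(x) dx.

An antiderivative is F(x) = -exp(2*x)/2 - 4*log(x).
Then F(4) - F(1) = (-exp(8)/2 - 8*log(2)) - (-exp(2)/2) = -exp(8)/2 - 8*log(2) + exp(2)/2.

-exp(8)/2 - 8*log(2) + exp(2)/2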